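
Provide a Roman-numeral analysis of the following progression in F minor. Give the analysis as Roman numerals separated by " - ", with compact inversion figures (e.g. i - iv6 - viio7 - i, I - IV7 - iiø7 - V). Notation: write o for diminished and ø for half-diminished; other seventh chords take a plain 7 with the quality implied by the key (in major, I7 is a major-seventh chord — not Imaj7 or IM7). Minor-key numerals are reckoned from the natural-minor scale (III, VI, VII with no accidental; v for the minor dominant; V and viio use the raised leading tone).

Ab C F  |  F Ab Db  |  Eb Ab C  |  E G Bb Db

i6 - VI6 - III64 - viio7

Ab-C-F: root F is the tonic; minor triad there is i6.
F-Ab-Db: major triad on Db = scale degree 6 → VI6.
Eb-Ab-C has root Ab, degree 3 in F minor, so III64.
E-G-Bb-Db has root E, degree 7 in F minor, so viio7.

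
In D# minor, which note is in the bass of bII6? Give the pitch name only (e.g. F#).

G#

bII in D# minor has root E; the chord is E-G#-B.
The figure 6 means first inversion — the third is in the bass.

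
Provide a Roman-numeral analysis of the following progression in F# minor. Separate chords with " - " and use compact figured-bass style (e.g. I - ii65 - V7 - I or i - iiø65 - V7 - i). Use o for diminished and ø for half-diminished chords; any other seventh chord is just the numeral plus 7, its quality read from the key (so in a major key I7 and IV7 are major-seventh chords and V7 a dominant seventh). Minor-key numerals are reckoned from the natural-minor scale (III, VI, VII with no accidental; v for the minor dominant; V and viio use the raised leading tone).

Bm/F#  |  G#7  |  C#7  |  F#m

iv64 - V7/V - V7 - i

Bm/F# has root B, degree 4 in F# minor, so iv64.
G#7: chromatic; G# is V of V, so V7/V.
C#7: root C# is the dominant; dominant seventh chord there is V7.
F#m: root F# is the tonic; minor triad there is i.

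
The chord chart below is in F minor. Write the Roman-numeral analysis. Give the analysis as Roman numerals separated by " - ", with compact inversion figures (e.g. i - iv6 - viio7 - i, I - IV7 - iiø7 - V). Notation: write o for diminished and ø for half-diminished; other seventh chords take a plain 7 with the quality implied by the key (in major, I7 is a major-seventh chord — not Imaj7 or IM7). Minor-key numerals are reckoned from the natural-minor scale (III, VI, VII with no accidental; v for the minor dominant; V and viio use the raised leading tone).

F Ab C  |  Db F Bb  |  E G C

i - iv6 - V6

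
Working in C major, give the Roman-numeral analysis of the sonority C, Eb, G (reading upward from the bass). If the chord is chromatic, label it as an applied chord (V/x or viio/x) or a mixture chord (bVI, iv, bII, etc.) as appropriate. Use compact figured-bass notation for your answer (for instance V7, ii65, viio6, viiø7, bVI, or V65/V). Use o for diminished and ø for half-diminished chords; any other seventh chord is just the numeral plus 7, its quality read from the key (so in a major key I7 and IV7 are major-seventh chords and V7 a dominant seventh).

i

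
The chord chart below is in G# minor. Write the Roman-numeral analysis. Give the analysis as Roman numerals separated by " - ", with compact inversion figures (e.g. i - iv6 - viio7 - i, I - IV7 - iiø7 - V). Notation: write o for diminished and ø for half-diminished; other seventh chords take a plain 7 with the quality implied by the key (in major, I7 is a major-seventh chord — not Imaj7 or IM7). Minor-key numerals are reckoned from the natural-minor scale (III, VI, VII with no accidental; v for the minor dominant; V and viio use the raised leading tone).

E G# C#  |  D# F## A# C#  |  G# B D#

E-G#-C# has root C#, degree 4 in G# minor, so iv6.
D#-F##-A#-C#: dominant seventh chord on D# = scale degree 5 → V7.
G#-B-D#: root G# is the tonic; minor triad there is i.

iv6 - V7 - i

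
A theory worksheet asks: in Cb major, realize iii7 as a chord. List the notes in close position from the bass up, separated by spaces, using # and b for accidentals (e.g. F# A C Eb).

In Cb major, the third degree is Eb, and the diatonic chord built there is a minor seventh chord.
Stacking thirds from Eb gives Eb-Gb-Bb-Db.

Eb Gb Bb Db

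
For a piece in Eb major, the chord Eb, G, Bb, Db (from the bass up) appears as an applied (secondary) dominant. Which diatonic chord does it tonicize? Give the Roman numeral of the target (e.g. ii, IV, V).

IV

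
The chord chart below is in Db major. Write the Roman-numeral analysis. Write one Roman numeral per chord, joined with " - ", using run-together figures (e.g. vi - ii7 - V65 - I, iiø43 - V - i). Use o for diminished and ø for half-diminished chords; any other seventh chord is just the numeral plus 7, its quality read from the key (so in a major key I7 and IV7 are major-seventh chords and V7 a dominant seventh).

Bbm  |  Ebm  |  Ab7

Bbm: minor triad on Bb = scale degree 6 → vi.
Ebm has root Eb, degree 2 in Db major, so ii.
Ab7 has root Ab, degree 5 in Db major, so V7.

vi - ii - V7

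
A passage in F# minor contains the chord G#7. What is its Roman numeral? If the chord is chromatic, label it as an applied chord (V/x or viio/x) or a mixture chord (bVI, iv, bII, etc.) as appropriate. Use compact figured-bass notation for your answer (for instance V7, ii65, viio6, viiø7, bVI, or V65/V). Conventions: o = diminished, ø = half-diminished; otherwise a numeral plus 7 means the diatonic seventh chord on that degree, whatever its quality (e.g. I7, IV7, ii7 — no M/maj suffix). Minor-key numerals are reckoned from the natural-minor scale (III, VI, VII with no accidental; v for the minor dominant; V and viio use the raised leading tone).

V7/V

The pitches G#-B#-D#-F# form a dominant seventh chord rooted on G#.
G# is not a diatonic chord root with this quality in F# minor, but it lies a perfect fifth above C# (V), so the chord functions as an applied dominant of V.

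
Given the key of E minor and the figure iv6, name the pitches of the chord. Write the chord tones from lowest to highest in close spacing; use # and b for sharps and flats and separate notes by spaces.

C E A

In E minor, the subdominant is A, and the diatonic chord built there is a minor triad.
That chord is spelled A-C-E.
With the 6 figure the chord is in first inversion; from the bass C upward in close position it reads C-E-A.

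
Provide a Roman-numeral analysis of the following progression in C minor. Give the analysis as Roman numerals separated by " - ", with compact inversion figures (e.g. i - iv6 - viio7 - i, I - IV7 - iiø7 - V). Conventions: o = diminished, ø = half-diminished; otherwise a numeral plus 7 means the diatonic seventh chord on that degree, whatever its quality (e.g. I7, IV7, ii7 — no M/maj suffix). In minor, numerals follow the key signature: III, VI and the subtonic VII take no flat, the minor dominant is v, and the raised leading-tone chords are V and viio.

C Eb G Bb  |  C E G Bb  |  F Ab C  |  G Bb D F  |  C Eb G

i7 - V7/iv - iv - v7 - i

C-Eb-G-Bb has root C, degree 1 in C minor, so i7.
C-E-G-Bb: a dominant seventh chord on C, the applied dominant of iv → V7/iv.
F-Ab-C: root F is the subdominant; minor triad there is iv.
G-Bb-D-F: minor seventh chord on G = scale degree 5 → v7.
C-Eb-G: root C is the tonic; minor triad there is i.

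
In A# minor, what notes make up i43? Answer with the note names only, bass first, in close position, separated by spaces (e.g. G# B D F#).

E# G# A# C#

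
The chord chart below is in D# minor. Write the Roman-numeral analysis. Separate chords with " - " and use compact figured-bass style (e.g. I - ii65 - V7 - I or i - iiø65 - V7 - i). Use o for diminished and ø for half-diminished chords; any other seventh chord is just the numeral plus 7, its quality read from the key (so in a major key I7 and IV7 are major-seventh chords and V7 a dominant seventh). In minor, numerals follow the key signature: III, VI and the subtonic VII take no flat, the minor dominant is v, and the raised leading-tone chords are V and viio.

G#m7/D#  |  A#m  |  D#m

iv43 - v - i

G#m7/D# has root G#, degree 4 in D# minor, so iv43.
A#m has root A#, degree 5 in D# minor, so v.
D#m: minor triad on D# = scale degree 1 → i.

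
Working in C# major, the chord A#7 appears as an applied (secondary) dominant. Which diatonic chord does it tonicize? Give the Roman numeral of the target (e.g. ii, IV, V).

The chord is a dominant seventh chord on A#.
A dominant resolves down a perfect fifth: A# → D#. In C# major, D# is scale degree 2, i.e. ii.

ii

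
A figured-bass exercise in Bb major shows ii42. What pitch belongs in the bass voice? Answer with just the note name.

Bb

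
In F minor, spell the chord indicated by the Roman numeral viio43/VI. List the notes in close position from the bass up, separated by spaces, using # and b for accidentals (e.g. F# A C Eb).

The slash marks an applied leading-tone chord: viio of VI. In F minor, VI is Db, so the leading tone to it is C, a half step below.
Building a fully diminished seventh chord on C gives C-Eb-Gb-Bbb.
With the 43 figure the chord is in second inversion; from the bass Gb upward in close position it reads Gb-Bbb-C-Eb.

Gb Bbb C Eb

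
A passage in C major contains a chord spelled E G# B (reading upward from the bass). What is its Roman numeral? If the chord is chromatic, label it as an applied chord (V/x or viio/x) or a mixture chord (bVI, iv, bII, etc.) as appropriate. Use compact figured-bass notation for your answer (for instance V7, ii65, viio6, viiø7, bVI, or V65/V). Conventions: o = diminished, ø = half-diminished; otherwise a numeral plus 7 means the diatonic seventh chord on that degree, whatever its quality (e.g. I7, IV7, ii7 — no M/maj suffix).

V/vi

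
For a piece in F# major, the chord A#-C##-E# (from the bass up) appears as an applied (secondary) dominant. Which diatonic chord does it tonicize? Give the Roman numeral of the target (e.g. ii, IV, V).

vi

The chord is a major triad on A#.
A dominant resolves down a perfect fifth: A# → D#. In F# major, D# is scale degree 6, i.e. vi.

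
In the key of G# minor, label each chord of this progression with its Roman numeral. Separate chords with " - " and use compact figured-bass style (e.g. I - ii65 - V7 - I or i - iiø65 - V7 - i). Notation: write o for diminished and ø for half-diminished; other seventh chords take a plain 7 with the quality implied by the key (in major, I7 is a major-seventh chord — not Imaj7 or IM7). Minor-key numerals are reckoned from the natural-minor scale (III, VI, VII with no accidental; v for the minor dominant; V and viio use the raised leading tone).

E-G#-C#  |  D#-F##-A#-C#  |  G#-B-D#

iv6 - V7 - i

E-G#-C# has root C#, degree 4 in G# minor, so iv6.
D#-F##-A#-C#: root D# is the dominant; dominant seventh chord there is V7.
G#-B-D#: minor triad on G# = scale degree 1 → i.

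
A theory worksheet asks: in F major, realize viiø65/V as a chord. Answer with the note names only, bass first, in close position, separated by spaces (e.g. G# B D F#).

D F A B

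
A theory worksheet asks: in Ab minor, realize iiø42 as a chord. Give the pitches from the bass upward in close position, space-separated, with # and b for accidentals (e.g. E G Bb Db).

The numeral's case and figure indicate a half-diminished seventh chord. In Ab minor its root, the supertonic, is Bb.
Stacking thirds from Bb gives Bb-Db-Fb-Ab.
With the 42 figure the chord is in third inversion; from the bass Ab upward in close position it reads Ab-Bb-Db-Fb.

Ab Bb Db Fb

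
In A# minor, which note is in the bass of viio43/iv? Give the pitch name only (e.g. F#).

G#

The applied chord viio43/iv is rooted on C##: C##-E#-G#-B.
The figure 43 means second inversion — the fifth is in the bass.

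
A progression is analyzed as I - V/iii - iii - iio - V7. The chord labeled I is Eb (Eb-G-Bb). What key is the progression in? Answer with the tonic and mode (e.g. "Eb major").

Eb major

The anchor chord is a major triad on Eb, labeled I.
If Eb is scale degree 1 and the mode makes that degree carry a major triad, the tonic is Eb and the mode is major.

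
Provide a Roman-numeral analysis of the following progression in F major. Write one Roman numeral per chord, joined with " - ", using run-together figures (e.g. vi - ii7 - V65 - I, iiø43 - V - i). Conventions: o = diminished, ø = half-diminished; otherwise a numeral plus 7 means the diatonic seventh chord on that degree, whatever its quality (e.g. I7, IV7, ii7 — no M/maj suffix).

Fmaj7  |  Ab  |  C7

I7 - bIII - V7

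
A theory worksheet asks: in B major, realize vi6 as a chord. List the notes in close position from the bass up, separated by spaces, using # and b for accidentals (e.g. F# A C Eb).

B D# G#

In B major, the submediant is G#, and the diatonic chord built there is a minor triad.
Stacking thirds from G# gives G#-B-D#.
With the 6 figure the chord is in first inversion; from the bass B upward in close position it reads B-D#-G#.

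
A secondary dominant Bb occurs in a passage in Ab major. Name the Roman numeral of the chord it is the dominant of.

V

The chord is a major triad on Bb.
A dominant resolves down a perfect fifth: Bb → Eb. In Ab major, Eb is scale degree 5, i.e. V.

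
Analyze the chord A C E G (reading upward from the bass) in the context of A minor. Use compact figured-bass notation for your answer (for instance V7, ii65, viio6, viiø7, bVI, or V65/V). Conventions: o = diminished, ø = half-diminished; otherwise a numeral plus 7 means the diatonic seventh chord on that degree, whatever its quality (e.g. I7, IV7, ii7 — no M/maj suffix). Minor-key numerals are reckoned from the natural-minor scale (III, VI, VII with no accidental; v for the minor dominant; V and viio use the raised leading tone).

The pitches A-C-E-G form a minor seventh chord rooted on A.
A is scale degree 1 in A minor, and a minor seventh chord on that degree is written i7.

i7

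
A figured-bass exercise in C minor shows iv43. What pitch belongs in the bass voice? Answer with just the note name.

iv in C minor has root F; the chord is F-Ab-C-Eb.
The figure 43 means second inversion — the fifth is in the bass.

C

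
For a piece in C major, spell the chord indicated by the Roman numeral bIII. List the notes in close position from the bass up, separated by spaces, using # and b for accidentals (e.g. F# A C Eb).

Scale degree 3 in C major is E; lowering it a half step gives Eb. bIII is a major triad on the lowered third degree, borrowed from the parallel minor.
So the chord is Eb-G-Bb, a major triad.

Eb G Bb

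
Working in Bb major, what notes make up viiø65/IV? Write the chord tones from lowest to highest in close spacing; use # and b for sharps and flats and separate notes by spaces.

F Ab C D

The slash marks an applied leading-tone chord: viio of IV. In Bb major, IV is Eb, so the leading tone to it is D, a half step below.
Building a half-diminished seventh chord on D gives D-F-Ab-C.
With the 65 figure the chord is in first inversion; from the bass F upward in close position it reads F-Ab-C-D.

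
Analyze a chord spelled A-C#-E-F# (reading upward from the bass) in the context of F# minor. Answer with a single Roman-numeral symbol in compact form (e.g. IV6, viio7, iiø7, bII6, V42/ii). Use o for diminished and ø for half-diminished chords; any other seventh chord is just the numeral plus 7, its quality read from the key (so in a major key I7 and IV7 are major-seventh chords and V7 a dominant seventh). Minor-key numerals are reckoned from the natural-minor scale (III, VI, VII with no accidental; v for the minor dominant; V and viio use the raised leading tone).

i65

The pitches F#-A-C#-E form a minor seventh chord rooted on F#.
In F# minor, F# is the tonic; the diatonic minor seventh chord there is i7.
With A in the bass the chord is in first inversion, so the figured bass is 65.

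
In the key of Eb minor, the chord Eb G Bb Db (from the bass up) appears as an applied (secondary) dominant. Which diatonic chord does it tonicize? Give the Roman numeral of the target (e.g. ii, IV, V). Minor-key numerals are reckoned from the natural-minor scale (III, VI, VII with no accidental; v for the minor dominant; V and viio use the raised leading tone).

iv

The chord is a dominant seventh chord on Eb.
A dominant resolves down a perfect fifth: Eb → Ab. In Eb minor, Ab is scale degree 4, i.e. iv.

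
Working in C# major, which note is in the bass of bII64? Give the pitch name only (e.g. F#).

bII in C# major has root D; the chord is D-F#-A.
The figure 64 means second inversion — the fifth is in the bass.

A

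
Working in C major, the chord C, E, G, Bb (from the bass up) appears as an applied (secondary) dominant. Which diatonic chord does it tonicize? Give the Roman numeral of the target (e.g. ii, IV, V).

IV

The chord is a dominant seventh chord on C.
A dominant resolves down a perfect fifth: C → F. In C major, F is scale degree 4, i.e. IV.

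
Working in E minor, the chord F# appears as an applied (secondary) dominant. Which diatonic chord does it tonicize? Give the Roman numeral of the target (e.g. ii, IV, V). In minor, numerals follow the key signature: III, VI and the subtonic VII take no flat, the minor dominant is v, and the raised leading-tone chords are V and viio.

The chord is a major triad on F#.
A dominant resolves down a perfect fifth: F# → B. In E minor, B is scale degree 5, i.e. V.

V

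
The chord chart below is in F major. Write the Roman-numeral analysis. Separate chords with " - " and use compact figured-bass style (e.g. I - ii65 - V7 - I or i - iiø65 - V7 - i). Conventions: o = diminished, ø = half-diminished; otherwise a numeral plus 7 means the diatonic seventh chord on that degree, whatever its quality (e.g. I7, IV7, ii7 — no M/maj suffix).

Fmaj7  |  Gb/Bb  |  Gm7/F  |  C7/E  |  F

I7 - bII6 - ii42 - V65 - I

Fmaj7: major seventh chord on F = scale degree 1 → I7.
Gb/Bb: major triad on Gb — chromatic; Gb is the lowered second degree, so this is the Neapolitan sixth, bII6 (third, Bb, in the bass — hence the 6).
Gm7/F has root G, degree 2 in F major, so ii42.
C7/E: root C is the dominant; dominant seventh chord there is V65.
F has root F, degree 1 in F major, so I.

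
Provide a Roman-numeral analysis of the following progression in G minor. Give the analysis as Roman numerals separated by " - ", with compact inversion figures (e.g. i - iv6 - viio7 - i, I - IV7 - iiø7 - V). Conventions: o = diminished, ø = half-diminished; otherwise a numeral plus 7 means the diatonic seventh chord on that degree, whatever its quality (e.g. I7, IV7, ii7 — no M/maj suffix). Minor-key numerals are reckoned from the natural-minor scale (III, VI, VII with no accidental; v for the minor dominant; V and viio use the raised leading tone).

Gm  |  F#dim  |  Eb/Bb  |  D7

i - viio - VI64 - V7

Gm: minor triad on G = scale degree 1 → i.
F#dim: diminished triad on F# = scale degree 7 → viio.
Eb/Bb has root Eb, degree 6 in G minor, so VI64.
D7: dominant seventh chord on D = scale degree 5 → V7.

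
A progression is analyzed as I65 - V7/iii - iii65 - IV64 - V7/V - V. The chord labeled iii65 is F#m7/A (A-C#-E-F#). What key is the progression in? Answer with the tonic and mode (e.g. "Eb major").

D major

The chord F#m7/A is a minor seventh chord rooted on F#; its label is iii65.
If F# is scale degree 3 and the mode makes that degree carry a minor seventh chord, the tonic is D and the mode is major.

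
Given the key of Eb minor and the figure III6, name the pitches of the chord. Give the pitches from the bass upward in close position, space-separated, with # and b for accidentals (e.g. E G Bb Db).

In Eb minor, the third degree is Gb, and the diatonic chord built there is a major triad.
Stacking thirds from Gb gives Gb-Bb-Db.
With the 6 figure the chord is in first inversion; from the bass Bb upward in close position it reads Bb-Db-Gb.

Bb Db Gb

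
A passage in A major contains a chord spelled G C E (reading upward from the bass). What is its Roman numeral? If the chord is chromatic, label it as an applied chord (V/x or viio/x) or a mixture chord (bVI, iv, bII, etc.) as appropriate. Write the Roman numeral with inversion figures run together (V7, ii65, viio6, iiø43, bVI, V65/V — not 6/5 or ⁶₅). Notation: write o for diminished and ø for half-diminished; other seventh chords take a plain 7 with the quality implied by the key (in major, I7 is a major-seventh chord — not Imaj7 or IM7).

Stacked in thirds the chord is C-E-G: a major triad on C.
C is the lowered third degree of A major (diatonic 3 would be C#). This is a major triad on the lowered third degree, borrowed from the parallel minor.
With G in the bass the chord is in second inversion, so the figured bass is 64.

bIII64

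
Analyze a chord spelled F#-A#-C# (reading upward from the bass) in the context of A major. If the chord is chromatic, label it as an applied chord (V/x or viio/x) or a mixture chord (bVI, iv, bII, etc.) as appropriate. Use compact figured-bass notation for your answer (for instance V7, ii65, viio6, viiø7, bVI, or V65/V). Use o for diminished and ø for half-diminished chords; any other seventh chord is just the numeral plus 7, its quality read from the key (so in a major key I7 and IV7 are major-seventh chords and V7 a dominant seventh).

Stacked in thirds the chord is F#-A#-C#: a major triad on F#.
F# is not a diatonic chord root with this quality in A major, but it lies a perfect fifth above B (ii), so the chord functions as an applied dominant of ii.

V/ii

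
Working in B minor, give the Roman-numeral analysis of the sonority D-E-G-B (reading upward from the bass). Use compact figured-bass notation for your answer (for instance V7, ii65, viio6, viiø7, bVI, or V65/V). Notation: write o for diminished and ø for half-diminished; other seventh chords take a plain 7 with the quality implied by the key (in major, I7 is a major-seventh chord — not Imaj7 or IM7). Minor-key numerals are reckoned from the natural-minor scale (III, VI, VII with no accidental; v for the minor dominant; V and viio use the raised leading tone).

Stacked in thirds the chord is E-G-B-D: a minor seventh chord on E.
In B minor, E is the subdominant; the diatonic minor seventh chord there is iv7.
With D in the bass the chord is in third inversion, so the figured bass is 42.

iv42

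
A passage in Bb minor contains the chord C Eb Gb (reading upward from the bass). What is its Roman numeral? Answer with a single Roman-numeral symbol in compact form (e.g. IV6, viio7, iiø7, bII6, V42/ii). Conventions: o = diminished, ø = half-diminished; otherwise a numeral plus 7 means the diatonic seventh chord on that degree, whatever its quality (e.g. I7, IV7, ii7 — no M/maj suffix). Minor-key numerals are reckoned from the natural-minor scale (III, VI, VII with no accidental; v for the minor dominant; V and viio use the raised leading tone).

The pitches C-Eb-Gb form a diminished triad rooted on C.
C is scale degree 2 in Bb minor, and a diminished triad on that degree is written iio.

iio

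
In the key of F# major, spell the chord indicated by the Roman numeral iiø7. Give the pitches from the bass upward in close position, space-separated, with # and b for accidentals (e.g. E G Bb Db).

Scale degree 2 in F# major is G#; here the chord built on it is altered to a half-diminished seventh chord. iiø7 is the half-diminished supertonic seventh, borrowed from the parallel minor.
So the chord is G#-B-D-F#.

G# B D F#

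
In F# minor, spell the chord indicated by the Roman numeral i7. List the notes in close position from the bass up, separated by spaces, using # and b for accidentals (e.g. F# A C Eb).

F# A C# E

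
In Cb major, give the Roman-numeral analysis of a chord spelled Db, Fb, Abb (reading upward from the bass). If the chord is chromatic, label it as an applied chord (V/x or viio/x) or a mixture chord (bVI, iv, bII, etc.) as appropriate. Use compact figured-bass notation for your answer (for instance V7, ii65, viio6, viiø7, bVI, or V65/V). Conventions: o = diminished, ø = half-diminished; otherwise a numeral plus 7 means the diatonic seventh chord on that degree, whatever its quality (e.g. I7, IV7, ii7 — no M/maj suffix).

Stacked in thirds the chord is Db-Fb-Abb: a diminished triad on Db.
Db is the second degree of Cb major. This is the diminished supertonic triad, borrowed from the parallel minor.

iio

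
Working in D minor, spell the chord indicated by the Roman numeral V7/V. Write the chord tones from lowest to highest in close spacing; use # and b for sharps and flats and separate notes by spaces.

E G# B D

V7/V is a secondary dominant — the dominant seventh of V. V in D minor is A, so the applied chord's root is E, a perfect fifth above.
Building a dominant seventh chord on E gives E-G#-B-D.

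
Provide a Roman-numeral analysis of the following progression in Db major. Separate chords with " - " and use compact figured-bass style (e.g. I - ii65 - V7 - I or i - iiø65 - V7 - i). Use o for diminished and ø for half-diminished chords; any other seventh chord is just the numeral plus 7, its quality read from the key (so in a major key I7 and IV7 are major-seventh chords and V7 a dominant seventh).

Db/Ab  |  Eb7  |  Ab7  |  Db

I64 - V7/V - V7 - I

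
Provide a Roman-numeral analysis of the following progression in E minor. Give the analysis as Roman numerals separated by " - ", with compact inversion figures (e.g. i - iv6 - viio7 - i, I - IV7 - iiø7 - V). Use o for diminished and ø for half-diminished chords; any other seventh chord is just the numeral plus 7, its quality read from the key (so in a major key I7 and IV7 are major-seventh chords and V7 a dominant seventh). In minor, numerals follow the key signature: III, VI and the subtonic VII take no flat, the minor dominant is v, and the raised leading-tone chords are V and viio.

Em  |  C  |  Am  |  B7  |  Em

Em has root E, degree 1 in E minor, so i.
C: major triad on C = scale degree 6 → VI.
Am: minor triad on A = scale degree 4 → iv.
B7: root B is the dominant; dominant seventh chord there is V7.
Em: minor triad on E = scale degree 1 → i.

i - VI - iv - V7 - i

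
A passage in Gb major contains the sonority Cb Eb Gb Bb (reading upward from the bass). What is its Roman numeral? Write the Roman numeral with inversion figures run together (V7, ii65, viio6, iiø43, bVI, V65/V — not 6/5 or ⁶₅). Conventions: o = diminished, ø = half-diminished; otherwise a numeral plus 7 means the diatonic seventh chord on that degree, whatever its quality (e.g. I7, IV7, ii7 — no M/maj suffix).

IV7

The pitches Cb-Eb-Gb-Bb form a major seventh chord rooted on Cb.
In Gb major, Cb is the subdominant; the diatonic major seventh chord there is IV7.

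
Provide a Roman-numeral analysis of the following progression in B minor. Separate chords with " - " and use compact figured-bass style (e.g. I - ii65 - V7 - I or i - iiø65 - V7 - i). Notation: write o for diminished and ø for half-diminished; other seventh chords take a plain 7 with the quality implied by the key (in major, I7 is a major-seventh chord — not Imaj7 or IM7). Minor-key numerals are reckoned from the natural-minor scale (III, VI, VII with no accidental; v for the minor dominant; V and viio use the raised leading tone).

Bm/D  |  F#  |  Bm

Bm/D: minor triad on B = scale degree 1 → i6.
F#: major triad on F# = scale degree 5 → V.
Bm has root B, degree 1 in B minor, so i.

i6 - V - i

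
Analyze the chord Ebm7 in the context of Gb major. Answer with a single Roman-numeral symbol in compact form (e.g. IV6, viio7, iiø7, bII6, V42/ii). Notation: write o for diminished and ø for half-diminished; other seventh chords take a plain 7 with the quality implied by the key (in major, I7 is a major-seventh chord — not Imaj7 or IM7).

Stacked in thirds the chord is Eb-Gb-Bb-Db: a minor seventh chord on Eb.
Eb is scale degree 6 in Gb major, and a minor seventh chord on that degree is written vi7.

vi7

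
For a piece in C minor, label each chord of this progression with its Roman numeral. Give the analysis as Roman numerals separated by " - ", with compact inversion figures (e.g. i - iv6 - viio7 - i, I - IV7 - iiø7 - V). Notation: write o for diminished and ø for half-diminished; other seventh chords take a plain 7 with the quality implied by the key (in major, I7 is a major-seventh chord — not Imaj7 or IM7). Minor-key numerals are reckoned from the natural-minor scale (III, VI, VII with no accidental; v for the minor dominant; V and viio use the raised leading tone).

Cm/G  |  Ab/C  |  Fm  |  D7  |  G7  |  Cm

i64 - VI6 - iv - V7/V - V7 - i

Cm/G: root C is the tonic; minor triad there is i64.
Ab/C: root Ab is the submediant; major triad there is VI6.
Fm has root F, degree 4 in C minor, so iv.
D7: a dominant seventh chord on D, the applied dominant of V → V7/V.
G7: dominant seventh chord on G = scale degree 5 → V7.
Cm: root C is the tonic; minor triad there is i.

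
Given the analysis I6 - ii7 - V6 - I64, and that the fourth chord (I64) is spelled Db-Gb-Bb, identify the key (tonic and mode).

Gb major

I64 is given as Db-Gb-Bb — a major triad with root Gb.
If Gb is scale degree 1 and the mode makes that degree carry a major triad, the tonic is Gb and the mode is major.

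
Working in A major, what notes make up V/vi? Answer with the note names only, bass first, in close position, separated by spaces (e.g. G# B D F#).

C# E# G#

The slash means an applied dominant: we want the dominant of vi. In A major, vi is F# minor, and its dominant is built on C#.
Building a major triad on C# gives C#-E#-G#.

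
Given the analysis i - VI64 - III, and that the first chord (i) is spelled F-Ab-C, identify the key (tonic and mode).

F minor

i is given as F-Ab-C — a minor triad with root F.
If F is scale degree 1 and the mode makes that degree carry a minor triad, the tonic is F and the mode is minor.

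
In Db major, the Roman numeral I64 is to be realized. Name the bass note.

Ab

I in Db major has root Db; the chord is Db-F-Ab.
The figure 64 means second inversion — the fifth is in the bass.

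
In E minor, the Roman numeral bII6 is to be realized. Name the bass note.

A

bII in E minor has root F; the chord is F-A-C.
The figure 6 means first inversion — the third is in the bass.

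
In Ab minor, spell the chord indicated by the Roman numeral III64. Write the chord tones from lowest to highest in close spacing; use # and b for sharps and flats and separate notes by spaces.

Gb Cb Eb

The numeral's case and figure indicate a major triad. In Ab minor its root, the third degree, is Cb.
That chord is spelled Cb-Eb-Gb.
The figured bass 64 indicates second inversion, placing the fifth (Gb) in the bass: Gb-Cb-Eb.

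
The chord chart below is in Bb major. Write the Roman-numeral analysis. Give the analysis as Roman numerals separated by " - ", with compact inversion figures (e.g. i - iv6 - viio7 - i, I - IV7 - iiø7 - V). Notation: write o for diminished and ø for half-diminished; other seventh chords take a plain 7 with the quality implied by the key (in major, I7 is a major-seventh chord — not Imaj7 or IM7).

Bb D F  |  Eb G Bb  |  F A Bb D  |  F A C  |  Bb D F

Bb-D-F: root Bb is the tonic; major triad there is I.
Eb-G-Bb has root Eb, degree 4 in Bb major, so IV.
F-A-Bb-D: root Bb is the tonic; major seventh chord there is I43.
F-A-C: major triad on F = scale degree 5 → V.
Bb-D-F: major triad on Bb = scale degree 1 → I.

I - IV - I43 - V - I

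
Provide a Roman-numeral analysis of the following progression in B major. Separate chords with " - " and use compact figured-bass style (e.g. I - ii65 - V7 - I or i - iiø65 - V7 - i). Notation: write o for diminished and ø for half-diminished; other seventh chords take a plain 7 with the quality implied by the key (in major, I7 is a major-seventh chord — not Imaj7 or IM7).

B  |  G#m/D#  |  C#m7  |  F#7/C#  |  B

B: major triad on B = scale degree 1 → I.
G#m/D#: root G# is the submediant; minor triad there is vi64.
C#m7: minor seventh chord on C# = scale degree 2 → ii7.
F#7/C# has root F#, degree 5 in B major, so V43.
B: root B is the tonic; major triad there is I.

I - vi64 - ii7 - V43 - I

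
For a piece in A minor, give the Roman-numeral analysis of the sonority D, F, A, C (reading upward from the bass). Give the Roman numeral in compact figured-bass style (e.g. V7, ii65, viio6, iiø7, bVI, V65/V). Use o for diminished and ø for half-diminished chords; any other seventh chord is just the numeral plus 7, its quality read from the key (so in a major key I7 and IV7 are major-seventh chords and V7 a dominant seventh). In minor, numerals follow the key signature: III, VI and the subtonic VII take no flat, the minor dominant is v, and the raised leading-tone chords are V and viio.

iv7

Stacked in thirds the chord is D-F-A-C: a minor seventh chord on D.
In A minor, D is the subdominant; the diatonic minor seventh chord there is iv7.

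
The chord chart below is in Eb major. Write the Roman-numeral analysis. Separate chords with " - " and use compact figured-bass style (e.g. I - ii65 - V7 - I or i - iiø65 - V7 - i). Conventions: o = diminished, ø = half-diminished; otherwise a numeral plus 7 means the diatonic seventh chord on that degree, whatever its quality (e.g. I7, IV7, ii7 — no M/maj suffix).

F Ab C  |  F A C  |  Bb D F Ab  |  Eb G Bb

ii - V/V - V7 - I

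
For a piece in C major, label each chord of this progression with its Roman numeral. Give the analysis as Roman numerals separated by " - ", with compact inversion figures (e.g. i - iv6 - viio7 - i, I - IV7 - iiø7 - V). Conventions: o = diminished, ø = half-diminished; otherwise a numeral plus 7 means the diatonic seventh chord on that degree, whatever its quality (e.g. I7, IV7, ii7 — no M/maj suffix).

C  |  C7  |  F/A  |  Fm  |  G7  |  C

C: major triad on C = scale degree 1 → I.
C7: chromatic; C is V of IV, so V7/IV.
F/A: major triad on F = scale degree 4 → IV6.
Fm is non-diatonic — iv, a mixture chord from C minor.
G7: root G is the dominant; dominant seventh chord there is V7.
C: major triad on C = scale degree 1 → I.

I - V7/IV - IV6 - iv - V7 - I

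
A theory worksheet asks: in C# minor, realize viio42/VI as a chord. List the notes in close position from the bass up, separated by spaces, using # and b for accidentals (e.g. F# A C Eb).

The slash marks an applied leading-tone chord: viio of VI. In C# minor, VI is A, so the leading tone to it is G#, a half step below.
Building a fully diminished seventh chord on G# gives G#-B-D-F.
With the 42 figure the chord is in third inversion; from the bass F upward in close position it reads F-G#-B-D.

F G# B D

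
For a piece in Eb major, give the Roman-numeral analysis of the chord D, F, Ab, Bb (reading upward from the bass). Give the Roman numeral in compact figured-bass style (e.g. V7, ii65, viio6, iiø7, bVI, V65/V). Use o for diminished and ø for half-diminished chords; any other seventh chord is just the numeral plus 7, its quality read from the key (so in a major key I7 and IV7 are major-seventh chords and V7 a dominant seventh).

V65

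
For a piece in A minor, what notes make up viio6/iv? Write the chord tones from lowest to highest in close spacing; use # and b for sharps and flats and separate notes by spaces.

The slash marks an applied leading-tone chord: viio of iv. In A minor, iv is D, so the leading tone to it is C#, a half step below.
Building a diminished triad on C# gives C#-E-G.
With the 6 figure the chord is in first inversion; from the bass E upward in close position it reads E-G-C#.

E G C#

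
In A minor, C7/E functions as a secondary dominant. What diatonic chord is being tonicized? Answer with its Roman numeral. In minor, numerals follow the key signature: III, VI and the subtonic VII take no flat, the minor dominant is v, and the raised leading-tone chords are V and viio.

VI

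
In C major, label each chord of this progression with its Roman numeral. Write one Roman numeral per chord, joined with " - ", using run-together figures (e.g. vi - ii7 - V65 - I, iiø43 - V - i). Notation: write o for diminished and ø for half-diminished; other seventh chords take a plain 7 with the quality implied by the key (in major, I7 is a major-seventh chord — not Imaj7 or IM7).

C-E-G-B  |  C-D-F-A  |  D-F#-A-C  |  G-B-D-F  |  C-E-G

I7 - ii42 - V7/V - V7 - I

C-E-G-B: root C is the tonic; major seventh chord there is I7.
C-D-F-A has root D, degree 2 in C major, so ii42.
D-F#-A-C: a dominant seventh chord on D, the applied dominant of V → V7/V.
G-B-D-F has root G, degree 5 in C major, so V7.
C-E-G has root C, degree 1 in C major, so I.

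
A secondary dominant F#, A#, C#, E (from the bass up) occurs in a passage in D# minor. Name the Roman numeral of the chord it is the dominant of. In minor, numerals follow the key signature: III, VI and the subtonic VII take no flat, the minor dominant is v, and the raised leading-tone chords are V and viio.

VI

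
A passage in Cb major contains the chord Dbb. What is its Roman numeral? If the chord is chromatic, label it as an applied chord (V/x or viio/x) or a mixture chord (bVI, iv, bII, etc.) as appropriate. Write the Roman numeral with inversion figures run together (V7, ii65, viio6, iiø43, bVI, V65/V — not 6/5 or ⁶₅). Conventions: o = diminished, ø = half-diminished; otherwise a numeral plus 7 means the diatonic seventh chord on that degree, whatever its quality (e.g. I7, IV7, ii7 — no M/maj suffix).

Stacked in thirds the chord is Dbb-Fb-Abb: a major triad on Dbb.
Dbb is the lowered second degree of Cb major (diatonic 2 would be Db). This is the Neapolitan chord — a major triad on the lowered second degree.

bII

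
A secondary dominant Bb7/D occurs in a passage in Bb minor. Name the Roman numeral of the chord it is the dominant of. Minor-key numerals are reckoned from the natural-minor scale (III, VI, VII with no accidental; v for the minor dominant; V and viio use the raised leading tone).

The chord is a dominant seventh chord on Bb.
A dominant resolves down a perfect fifth: Bb → Eb. In Bb minor, Eb is scale degree 4, i.e. iv.

iv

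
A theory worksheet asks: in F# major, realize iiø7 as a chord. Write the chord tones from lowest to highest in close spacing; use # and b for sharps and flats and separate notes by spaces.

G# B D F#

Scale degree 2 in F# major is G#; here the chord built on it is altered to a half-diminished seventh chord. iiø7 is the half-diminished supertonic seventh, borrowed from the parallel minor.
So the chord is G#-B-D-F#, a half-diminished seventh chord.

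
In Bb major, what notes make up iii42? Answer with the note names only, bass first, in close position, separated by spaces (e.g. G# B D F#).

The numeral's case and figure indicate a minor seventh chord. In Bb major its root, the mediant, is D.
That chord is spelled D-F-A-C.
With the 42 figure the chord is in third inversion; from the bass C upward in close position it reads C-D-F-A.

C D F A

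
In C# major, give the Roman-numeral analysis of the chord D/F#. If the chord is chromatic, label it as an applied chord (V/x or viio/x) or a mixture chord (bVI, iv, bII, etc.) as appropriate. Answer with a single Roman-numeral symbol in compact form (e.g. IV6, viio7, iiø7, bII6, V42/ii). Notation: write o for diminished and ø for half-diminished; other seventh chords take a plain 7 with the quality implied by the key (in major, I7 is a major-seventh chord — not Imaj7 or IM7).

bII6

The pitches D-F#-A form a major triad rooted on D.
D is the lowered second degree of C# major (diatonic 2 would be D#). This is the Neapolitan sixth — a major triad on the lowered second degree, here in its customary first inversion.
With F# in the bass the chord is in first inversion, so the figured bass is 6.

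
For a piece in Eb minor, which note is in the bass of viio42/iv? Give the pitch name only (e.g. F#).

Fb

The applied chord viio42/iv is rooted on G: G-Bb-Db-Fb.
The figure 42 means third inversion — the seventh is in the bass.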